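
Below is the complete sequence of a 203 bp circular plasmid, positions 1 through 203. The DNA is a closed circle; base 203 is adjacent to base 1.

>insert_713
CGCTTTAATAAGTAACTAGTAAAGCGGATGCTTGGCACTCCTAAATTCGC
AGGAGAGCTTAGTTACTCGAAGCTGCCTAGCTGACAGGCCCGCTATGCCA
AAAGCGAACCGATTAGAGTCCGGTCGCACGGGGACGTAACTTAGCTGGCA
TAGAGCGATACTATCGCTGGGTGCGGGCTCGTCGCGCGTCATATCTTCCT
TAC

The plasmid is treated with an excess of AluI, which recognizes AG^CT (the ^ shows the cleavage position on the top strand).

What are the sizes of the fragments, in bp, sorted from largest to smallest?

116, 64, 15, 8 bp

AluI sites (AGCT) start at positions 56, 71, 79, 143.
AluI cuts after base 2 of each site, so after positions 57, 72, 80, 144.
Circular molecule, 4 cuts → 4 fragments:
  58–72 → 15 bp
  73–80 → 8 bp
  81–144 → 64 bp
  145–203 then 1–57 → 59 + 57 = 116 bp
Sorted largest to smallest: 116, 64, 15, 8 bp.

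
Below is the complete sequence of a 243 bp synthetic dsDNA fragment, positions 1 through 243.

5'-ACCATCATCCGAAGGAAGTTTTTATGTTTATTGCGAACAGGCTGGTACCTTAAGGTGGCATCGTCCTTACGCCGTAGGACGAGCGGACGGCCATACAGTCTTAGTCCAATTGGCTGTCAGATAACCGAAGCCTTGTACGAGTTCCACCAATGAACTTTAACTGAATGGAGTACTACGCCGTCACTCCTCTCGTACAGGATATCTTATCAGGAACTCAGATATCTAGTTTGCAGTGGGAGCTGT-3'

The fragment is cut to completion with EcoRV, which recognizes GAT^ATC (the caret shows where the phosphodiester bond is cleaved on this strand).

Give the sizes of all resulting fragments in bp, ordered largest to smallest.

200, 23, 20 bp

EcoRV sites (GATATC) start at positions 198, 218.
EcoRV cuts after base 3 of each site, so after positions 200, 220.
Linear molecule, 2 cuts → 3 fragments:
  1–200 → 200 bp
  201–220 → 20 bp
  221–243 → 23 bp
Sorted largest to smallest: 200, 23, 20 bp.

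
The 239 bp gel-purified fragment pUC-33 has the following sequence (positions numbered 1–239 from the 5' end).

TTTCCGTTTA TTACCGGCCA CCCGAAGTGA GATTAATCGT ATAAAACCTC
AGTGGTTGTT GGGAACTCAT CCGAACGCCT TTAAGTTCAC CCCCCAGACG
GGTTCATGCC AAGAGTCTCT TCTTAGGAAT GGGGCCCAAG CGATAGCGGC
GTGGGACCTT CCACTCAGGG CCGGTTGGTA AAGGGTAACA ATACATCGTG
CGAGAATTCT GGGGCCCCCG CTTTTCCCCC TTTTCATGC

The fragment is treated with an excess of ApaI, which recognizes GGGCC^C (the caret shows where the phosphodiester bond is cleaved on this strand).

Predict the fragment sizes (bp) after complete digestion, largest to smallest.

ApaI sites (GGGCCC) start at positions 132, 212.
ApaI cuts after base 5 of each site (before the last base), so after positions 136, 216.
Linear molecule, 2 cuts → 3 fragments:
  1–136 → 136 bp
  137–216 → 80 bp
  217–239 → 23 bp
Sorted largest to smallest: 136, 80, 23 bp.

136, 80, 23 bp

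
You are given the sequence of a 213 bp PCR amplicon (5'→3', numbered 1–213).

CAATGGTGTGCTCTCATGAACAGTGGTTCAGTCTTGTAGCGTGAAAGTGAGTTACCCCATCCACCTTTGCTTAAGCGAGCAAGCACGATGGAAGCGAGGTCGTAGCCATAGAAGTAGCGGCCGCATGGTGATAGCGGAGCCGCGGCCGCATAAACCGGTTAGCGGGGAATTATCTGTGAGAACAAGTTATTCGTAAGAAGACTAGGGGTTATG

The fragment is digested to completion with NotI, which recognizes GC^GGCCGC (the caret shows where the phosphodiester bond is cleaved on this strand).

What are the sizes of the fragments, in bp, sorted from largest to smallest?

118, 70, 25 bp

NotI sites (GCGGCCGC) start at positions 117, 142.
NotI cuts after base 2 of each site, so after positions 118, 143.
Linear molecule, 2 cuts → 3 fragments:
  1–118 → 118 bp
  119–143 → 25 bp
  144–213 → 70 bp
Sorted largest to smallest: 118, 70, 25 bp.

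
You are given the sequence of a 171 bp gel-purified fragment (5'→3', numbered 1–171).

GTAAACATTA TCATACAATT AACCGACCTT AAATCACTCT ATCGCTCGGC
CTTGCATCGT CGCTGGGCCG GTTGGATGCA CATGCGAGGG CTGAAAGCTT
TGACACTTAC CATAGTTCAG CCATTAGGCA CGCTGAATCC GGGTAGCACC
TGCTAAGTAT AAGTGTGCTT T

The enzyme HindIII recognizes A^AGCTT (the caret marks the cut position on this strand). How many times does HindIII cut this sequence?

1

AAGCTT occurs starting at position 95.
HindIII cuts at 1 site.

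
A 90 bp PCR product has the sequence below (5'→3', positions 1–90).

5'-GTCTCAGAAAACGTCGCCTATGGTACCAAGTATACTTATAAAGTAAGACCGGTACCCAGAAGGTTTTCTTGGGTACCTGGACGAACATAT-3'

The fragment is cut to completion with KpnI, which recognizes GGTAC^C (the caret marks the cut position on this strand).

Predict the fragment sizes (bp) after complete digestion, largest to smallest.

29, 26, 21, 14 bp

KpnI sites (GGTACC) start at positions 22, 51, 72.
KpnI cuts after base 5 of each site (before the last base), so after positions 26, 55, 76.
Linear molecule, 3 cuts → 4 fragments:
  1–26 → 26 bp
  27–55 → 29 bp
  56–76 → 21 bp
  77–90 → 14 bp
Sorted largest to smallest: 29, 26, 21, 14 bp.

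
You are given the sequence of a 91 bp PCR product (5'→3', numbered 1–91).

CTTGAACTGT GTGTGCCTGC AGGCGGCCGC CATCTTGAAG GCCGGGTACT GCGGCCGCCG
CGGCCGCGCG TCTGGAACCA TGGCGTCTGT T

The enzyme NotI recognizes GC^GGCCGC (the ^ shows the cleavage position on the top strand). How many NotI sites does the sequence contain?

GCGGCCGC occurs starting at positions 23, 51, 60.
NotI cuts at 3 sites.

3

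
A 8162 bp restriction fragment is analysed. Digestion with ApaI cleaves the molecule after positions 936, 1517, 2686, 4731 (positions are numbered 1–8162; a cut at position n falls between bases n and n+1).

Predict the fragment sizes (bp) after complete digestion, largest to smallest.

Linear molecule, 4 cuts → 5 fragments:
  936 − 0 = 936 bp
  1517 − 936 = 581 bp
  2686 − 1517 = 1169 bp
  4731 − 2686 = 2045 bp
  8162 − 4731 = 3431 bp
Sorted largest to smallest: 3431, 2045, 1169, 936, 581 bp.

3431, 2045, 1169, 936, 581 bp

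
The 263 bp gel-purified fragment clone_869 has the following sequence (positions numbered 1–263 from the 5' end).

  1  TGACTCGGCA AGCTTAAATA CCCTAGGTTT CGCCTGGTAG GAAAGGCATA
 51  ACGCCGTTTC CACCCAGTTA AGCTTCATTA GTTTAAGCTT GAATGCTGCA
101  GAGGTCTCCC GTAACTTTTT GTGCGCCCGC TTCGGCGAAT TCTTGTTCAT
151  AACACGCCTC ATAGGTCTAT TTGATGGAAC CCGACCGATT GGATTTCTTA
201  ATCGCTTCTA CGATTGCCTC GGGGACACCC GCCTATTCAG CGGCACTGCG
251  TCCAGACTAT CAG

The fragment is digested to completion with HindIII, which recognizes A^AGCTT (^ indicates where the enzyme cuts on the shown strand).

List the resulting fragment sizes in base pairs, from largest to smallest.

178, 60, 15, 10 bp

HindIII sites (AAGCTT) start at positions 10, 70, 85.
HindIII cuts after the first base of each site, so after positions 10, 70, 85.
Linear molecule, 3 cuts → 4 fragments:
  1–10 → 10 bp
  11–70 → 60 bp
  71–85 → 15 bp
  86–263 → 178 bp
Sorted largest to smallest: 178, 60, 15, 10 bp.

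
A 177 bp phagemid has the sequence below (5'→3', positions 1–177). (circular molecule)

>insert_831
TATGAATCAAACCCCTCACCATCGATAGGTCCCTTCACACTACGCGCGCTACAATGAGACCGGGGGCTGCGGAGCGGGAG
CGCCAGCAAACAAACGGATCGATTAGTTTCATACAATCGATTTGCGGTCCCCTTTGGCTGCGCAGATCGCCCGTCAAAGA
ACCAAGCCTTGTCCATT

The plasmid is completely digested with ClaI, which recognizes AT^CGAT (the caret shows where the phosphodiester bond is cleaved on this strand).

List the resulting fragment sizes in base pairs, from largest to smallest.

ClaI sites (ATCGAT) start at positions 21, 98, 116.
ClaI cuts after base 2 of each site, so after positions 22, 99, 117.
Circular molecule, 3 cuts → 3 fragments:
  23–99 → 77 bp
  100–117 → 18 bp
  118–177 then 1–22 → 60 + 22 = 82 bp
Sorted largest to smallest: 82, 77, 18 bp.

82, 77, 18 bp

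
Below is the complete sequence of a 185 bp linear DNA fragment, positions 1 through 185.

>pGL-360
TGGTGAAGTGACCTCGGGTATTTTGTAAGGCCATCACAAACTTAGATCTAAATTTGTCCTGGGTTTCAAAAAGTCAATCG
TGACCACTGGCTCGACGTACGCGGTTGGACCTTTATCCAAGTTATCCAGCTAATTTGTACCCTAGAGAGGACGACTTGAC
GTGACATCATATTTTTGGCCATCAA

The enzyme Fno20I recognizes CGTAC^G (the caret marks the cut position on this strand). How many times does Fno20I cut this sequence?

CGTACG occurs starting at position 96.
Fno20I cuts at 1 site.

1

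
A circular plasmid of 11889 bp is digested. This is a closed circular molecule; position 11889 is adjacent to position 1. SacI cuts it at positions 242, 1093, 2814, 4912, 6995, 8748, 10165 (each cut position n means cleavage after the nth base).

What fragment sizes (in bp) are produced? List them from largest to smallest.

Circular molecule, 7 cuts → 7 fragments:
  1093 − 242 = 851 bp
  2814 − 1093 = 1721 bp
  4912 − 2814 = 2098 bp
  6995 − 4912 = 2083 bp
  8748 − 6995 = 1753 bp
  10165 − 8748 = 1417 bp
  wrap: 11889 − 10165 + 242 = 1966 bp
Sorted largest to smallest: 2098, 2083, 1966, 1753, 1721, 1417, 851 bp.

2098, 2083, 1966, 1753, 1721, 1417, 851 bp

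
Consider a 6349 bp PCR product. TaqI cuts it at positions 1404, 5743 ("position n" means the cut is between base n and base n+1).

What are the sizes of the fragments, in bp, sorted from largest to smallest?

4339, 1404, 606 bp

Linear molecule, 2 cuts → 3 fragments:
  1404 − 0 = 1404 bp
  5743 − 1404 = 4339 bp
  6349 − 5743 = 606 bp
Sorted largest to smallest: 4339, 1404, 606 bp.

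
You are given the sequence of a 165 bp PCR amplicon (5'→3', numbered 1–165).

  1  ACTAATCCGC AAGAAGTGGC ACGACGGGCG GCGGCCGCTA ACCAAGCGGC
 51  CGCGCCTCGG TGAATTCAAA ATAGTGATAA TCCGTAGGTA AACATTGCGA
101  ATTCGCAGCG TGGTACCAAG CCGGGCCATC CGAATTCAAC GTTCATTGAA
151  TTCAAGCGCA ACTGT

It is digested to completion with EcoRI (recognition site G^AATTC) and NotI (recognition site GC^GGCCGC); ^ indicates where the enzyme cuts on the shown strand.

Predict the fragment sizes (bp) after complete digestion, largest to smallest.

37, 33, 32, 17, 16, 15, 15 bp

EcoRI sites (GAATTC) start at positions 62, 99, 132, 148.
EcoRI cuts after the first base of each site, so after positions 62, 99, 132, 148.
NotI sites (GCGGCCGC) start at positions 31, 46.
NotI cuts after base 2 of each site, so after positions 32, 47.
Combined cut positions: 32, 47, 62, 99, 132, 148.
Linear molecule, 6 cuts → 7 fragments:
  1–32 → 32 bp
  33–47 → 15 bp
  48–62 → 15 bp
  63–99 → 37 bp
  100–132 → 33 bp
  133–148 → 16 bp
  149–165 → 17 bp
Sorted largest to smallest: 37, 33, 32, 17, 16, 15, 15 bp.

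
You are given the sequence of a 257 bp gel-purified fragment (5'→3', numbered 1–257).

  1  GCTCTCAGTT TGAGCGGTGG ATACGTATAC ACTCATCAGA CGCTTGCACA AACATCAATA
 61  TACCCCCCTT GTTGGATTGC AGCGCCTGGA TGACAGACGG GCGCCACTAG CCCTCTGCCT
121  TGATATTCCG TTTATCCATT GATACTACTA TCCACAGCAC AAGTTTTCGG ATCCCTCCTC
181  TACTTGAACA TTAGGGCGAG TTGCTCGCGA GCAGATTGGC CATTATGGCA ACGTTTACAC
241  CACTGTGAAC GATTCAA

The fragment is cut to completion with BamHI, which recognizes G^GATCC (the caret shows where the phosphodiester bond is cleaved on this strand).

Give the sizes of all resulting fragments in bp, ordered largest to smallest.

169, 88 bp

The BamHI site (GGATCC) starts at position 169.
BamHI cuts after the first base of each site, so after position 169.
Linear molecule, 1 cut → 2 fragments:
  1–169 → 169 bp
  170–257 → 88 bp
Sorted largest to smallest: 169, 88 bp.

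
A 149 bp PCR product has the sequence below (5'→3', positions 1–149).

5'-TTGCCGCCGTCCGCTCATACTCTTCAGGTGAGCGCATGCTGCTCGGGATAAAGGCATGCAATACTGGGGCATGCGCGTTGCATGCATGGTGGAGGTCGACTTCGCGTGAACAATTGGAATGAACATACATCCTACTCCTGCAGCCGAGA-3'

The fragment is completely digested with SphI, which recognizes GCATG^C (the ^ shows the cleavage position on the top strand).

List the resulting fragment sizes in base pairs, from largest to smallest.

65, 38, 20, 15, 11 bp

SphI sites (GCATGC) start at positions 34, 54, 69, 80.
SphI cuts after base 5 of each site (before the last base), so after positions 38, 58, 73, 84.
Linear molecule, 4 cuts → 5 fragments:
  1–38 → 38 bp
  39–58 → 20 bp
  59–73 → 15 bp
  74–84 → 11 bp
  85–149 → 65 bp
Sorted largest to smallest: 65, 38, 20, 15, 11 bp.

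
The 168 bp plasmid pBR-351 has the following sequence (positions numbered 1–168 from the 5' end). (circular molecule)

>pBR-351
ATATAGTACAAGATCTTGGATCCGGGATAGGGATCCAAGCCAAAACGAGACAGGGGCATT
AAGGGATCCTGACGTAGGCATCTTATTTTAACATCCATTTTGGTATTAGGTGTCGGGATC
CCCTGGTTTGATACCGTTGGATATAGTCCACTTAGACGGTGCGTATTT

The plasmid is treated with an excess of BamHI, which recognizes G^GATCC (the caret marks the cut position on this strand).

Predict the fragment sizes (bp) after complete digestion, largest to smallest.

70, 52, 33, 13 bp

BamHI sites (GGATCC) start at positions 18, 31, 64, 116.
BamHI cuts after the first base of each site, so after positions 18, 31, 64, 116.
Circular molecule, 4 cuts → 4 fragments:
  19–31 → 13 bp
  32–64 → 33 bp
  65–116 → 52 bp
  117–168 then 1–18 → 52 + 18 = 70 bp
Sorted largest to smallest: 70, 52, 33, 13 bp.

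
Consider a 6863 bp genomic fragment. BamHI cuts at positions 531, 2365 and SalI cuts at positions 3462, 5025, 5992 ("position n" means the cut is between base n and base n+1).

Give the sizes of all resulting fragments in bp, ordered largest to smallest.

1834, 1563, 1097, 967, 871, 531 bp

Combined cut positions (sorted): 531, 2365, 3462, 5025, 5992.
Linear molecule, 5 cuts → 6 fragments:
  531 − 0 = 531 bp
  2365 − 531 = 1834 bp
  3462 − 2365 = 1097 bp
  5025 − 3462 = 1563 bp
  5992 − 5025 = 967 bp
  6863 − 5992 = 871 bp
Sorted largest to smallest: 1834, 1563, 1097, 967, 871, 531 bp.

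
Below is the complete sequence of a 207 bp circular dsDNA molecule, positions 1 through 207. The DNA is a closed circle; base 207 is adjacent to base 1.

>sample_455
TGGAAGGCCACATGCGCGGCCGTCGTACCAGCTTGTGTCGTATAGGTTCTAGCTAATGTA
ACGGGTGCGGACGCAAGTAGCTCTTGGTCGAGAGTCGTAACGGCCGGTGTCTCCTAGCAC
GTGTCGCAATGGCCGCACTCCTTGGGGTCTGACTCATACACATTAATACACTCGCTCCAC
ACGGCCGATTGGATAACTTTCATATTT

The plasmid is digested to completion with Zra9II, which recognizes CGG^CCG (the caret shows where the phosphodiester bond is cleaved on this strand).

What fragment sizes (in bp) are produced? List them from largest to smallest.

Zra9II sites (CGGCCG) start at positions 17, 101, 182.
Zra9II cuts after base 3 of each site, so after positions 19, 103, 184.
Circular molecule, 3 cuts → 3 fragments:
  20–103 → 84 bp
  104–184 → 81 bp
  185–207 then 1–19 → 23 + 19 = 42 bp
Sorted largest to smallest: 84, 81, 42 bp.

84, 81, 42 bp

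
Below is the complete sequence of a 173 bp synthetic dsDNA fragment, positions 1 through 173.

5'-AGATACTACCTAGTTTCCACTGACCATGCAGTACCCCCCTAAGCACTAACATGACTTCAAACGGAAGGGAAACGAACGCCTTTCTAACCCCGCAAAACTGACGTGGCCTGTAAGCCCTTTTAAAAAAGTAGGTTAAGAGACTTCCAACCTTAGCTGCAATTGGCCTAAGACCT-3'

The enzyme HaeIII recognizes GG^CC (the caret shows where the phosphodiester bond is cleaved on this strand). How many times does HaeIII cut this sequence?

GGCC occurs starting at positions 105, 162.
HaeIII cuts at 2 sites.

2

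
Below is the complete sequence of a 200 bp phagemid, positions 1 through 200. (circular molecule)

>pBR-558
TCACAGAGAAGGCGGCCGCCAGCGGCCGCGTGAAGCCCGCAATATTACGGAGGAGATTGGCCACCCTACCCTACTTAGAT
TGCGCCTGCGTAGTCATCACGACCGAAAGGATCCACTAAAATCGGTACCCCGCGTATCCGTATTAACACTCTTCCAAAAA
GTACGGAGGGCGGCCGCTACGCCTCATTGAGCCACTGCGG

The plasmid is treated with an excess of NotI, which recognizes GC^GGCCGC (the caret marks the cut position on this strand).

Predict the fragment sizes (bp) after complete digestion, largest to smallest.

NotI sites (GCGGCCGC) start at positions 12, 22, 170.
NotI cuts after base 2 of each site, so after positions 13, 23, 171.
Circular molecule, 3 cuts → 3 fragments:
  14–23 → 10 bp
  24–171 → 148 bp
  172–200 then 1–13 → 29 + 13 = 42 bp
Sorted largest to smallest: 148, 42, 10 bp.

148, 42, 10 bp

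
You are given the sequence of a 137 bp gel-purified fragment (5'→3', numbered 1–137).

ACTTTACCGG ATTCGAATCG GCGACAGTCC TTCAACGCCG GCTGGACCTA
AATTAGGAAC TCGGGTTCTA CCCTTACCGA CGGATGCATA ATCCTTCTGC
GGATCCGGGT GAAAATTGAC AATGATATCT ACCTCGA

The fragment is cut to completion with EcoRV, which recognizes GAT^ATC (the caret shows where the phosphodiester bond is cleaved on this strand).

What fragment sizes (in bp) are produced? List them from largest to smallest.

The EcoRV site (GATATC) starts at position 124.
EcoRV cuts after base 3 of each site, so after position 126.
Linear molecule, 1 cut → 2 fragments:
  1–126 → 126 bp
  127–137 → 11 bp
Sorted largest to smallest: 126, 11 bp.

126, 11 bp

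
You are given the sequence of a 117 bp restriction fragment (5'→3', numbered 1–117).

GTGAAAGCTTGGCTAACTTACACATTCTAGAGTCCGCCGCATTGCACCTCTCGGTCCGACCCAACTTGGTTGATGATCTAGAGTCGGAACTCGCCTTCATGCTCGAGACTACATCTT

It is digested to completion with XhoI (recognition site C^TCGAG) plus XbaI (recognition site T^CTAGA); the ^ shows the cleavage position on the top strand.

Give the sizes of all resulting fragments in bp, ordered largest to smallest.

51, 26, 25, 15 bp

The XhoI site (CTCGAG) starts at position 102.
XhoI cuts after the first base of each site, so after position 102.
XbaI sites (TCTAGA) start at positions 26, 77.
XbaI cuts after the first base of each site, so after positions 26, 77.
Combined cut positions: 26, 77, 102.
Linear molecule, 3 cuts → 4 fragments:
  1–26 → 26 bp
  27–77 → 51 bp
  78–102 → 25 bp
  103–117 → 15 bp
Sorted largest to smallest: 51, 26, 25, 15 bp.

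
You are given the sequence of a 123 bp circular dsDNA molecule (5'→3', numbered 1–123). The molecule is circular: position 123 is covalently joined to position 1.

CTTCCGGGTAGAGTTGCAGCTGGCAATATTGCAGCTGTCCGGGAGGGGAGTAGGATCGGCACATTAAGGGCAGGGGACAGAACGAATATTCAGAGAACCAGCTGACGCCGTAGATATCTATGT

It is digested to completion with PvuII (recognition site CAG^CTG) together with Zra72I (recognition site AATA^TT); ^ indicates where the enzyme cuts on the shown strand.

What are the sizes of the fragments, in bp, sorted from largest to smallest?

54, 41, 13, 9, 6 bp

PvuII sites (CAGCTG) start at positions 17, 32, 99.
PvuII cuts after base 3 of each site, so after positions 19, 34, 101.
Zra72I sites (AATATT) start at positions 25, 85.
Zra72I cuts after base 4 of each site, so after positions 28, 88.
Combined cut positions: 19, 28, 34, 88, 101.
Circular molecule, 5 cuts → 5 fragments:
  20–28 → 9 bp
  29–34 → 6 bp
  35–88 → 54 bp
  89–101 → 13 bp
  102–123 then 1–19 → 22 + 19 = 41 bp
Sorted largest to smallest: 54, 41, 13, 9, 6 bp.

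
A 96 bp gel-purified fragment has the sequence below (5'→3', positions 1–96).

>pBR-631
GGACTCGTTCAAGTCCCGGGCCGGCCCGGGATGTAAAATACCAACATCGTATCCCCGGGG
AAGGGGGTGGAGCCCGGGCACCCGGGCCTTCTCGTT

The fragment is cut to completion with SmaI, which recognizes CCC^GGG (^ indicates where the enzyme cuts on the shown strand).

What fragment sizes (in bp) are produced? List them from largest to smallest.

29, 19, 17, 13, 10, 8 bp

SmaI sites (CCCGGG) start at positions 15, 25, 54, 73, 81.
SmaI cuts after base 3 of each site, so after positions 17, 27, 56, 75, 83.
Linear molecule, 5 cuts → 6 fragments:
  1–17 → 17 bp
  18–27 → 10 bp
  28–56 → 29 bp
  57–75 → 19 bp
  76–83 → 8 bp
  84–96 → 13 bp
Sorted largest to smallest: 29, 19, 17, 13, 10, 8 bp.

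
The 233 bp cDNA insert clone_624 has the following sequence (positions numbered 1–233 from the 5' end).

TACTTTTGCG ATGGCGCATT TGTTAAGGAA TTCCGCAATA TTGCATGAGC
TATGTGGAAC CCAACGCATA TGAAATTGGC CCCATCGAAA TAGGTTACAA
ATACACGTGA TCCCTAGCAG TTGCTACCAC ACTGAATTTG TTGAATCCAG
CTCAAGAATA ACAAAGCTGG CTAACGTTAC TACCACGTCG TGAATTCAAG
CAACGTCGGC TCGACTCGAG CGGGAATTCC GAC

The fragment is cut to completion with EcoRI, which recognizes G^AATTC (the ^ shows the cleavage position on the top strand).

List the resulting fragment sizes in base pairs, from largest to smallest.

164, 32, 28, 9 bp

EcoRI sites (GAATTC) start at positions 28, 192, 224.
EcoRI cuts after the first base of each site, so after positions 28, 192, 224.
Linear molecule, 3 cuts → 4 fragments:
  1–28 → 28 bp
  29–192 → 164 bp
  193–224 → 32 bp
  225–233 → 9 bp
Sorted largest to smallest: 164, 32, 28, 9 bp.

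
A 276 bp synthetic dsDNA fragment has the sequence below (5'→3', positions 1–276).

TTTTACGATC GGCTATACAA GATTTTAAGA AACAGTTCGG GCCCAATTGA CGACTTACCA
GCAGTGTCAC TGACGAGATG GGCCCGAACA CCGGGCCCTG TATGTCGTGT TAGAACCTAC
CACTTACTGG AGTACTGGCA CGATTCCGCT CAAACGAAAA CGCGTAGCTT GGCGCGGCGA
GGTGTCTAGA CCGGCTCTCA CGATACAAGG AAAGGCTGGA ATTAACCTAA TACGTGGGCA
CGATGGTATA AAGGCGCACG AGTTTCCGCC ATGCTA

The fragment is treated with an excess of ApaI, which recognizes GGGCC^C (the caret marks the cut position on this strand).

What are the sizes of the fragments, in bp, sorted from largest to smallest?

179, 43, 41, 13 bp

ApaI sites (GGGCCC) start at positions 39, 80, 93.
ApaI cuts after base 5 of each site (before the last base), so after positions 43, 84, 97.
Linear molecule, 3 cuts → 4 fragments:
  1–43 → 43 bp
  44–84 → 41 bp
  85–97 → 13 bp
  98–276 → 179 bp
Sorted largest to smallest: 179, 43, 41, 13 bp.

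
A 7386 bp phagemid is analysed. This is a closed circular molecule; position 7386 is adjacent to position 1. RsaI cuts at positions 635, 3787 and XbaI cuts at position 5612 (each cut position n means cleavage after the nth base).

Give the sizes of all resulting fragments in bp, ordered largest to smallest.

Combined cut positions (sorted): 635, 3787, 5612.
Circular molecule, 3 cuts → 3 fragments:
  3787 − 635 = 3152 bp
  5612 − 3787 = 1825 bp
  wrap: 7386 − 5612 + 635 = 2409 bp
Sorted largest to smallest: 3152, 2409, 1825 bp.

3152, 2409, 1825 bp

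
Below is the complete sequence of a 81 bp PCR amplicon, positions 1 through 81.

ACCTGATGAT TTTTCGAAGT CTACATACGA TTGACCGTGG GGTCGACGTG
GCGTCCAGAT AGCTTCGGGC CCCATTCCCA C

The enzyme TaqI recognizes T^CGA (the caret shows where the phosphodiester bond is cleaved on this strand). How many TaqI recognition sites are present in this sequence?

2

TCGA occurs starting at positions 14, 43.
TaqI cuts at 2 sites.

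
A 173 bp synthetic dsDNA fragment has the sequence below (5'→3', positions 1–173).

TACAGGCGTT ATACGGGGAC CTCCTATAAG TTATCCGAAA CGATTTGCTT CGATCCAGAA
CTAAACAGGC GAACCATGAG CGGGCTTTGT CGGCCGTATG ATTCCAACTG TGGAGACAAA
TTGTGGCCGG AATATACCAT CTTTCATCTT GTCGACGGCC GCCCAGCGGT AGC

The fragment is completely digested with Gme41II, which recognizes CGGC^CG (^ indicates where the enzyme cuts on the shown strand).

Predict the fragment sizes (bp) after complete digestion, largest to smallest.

Gme41II sites (CGGCCG) start at positions 91, 156.
Gme41II cuts after base 4 of each site, so after positions 94, 159.
Linear molecule, 2 cuts → 3 fragments:
  1–94 → 94 bp
  95–159 → 65 bp
  160–173 → 14 bp
Sorted largest to smallest: 94, 65, 14 bp.

94, 65, 14 bp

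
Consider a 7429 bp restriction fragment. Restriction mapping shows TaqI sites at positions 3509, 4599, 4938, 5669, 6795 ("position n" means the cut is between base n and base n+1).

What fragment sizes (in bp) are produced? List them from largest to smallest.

Linear molecule, 5 cuts → 6 fragments:
  3509 − 0 = 3509 bp
  4599 − 3509 = 1090 bp
  4938 − 4599 = 339 bp
  5669 − 4938 = 731 bp
  6795 − 5669 = 1126 bp
  7429 − 6795 = 634 bp
Sorted largest to smallest: 3509, 1126, 1090, 731, 634, 339 bp.

3509, 1126, 1090, 731, 634, 339 bp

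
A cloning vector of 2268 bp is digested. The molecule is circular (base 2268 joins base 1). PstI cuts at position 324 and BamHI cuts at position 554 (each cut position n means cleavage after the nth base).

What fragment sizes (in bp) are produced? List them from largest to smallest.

Combined cut positions (sorted): 324, 554.
Circular molecule, 2 cuts → 2 fragments:
  554 − 324 = 230 bp
  wrap: 2268 − 554 + 324 = 2038 bp
Sorted largest to smallest: 2038, 230 bp.

2038, 230 bp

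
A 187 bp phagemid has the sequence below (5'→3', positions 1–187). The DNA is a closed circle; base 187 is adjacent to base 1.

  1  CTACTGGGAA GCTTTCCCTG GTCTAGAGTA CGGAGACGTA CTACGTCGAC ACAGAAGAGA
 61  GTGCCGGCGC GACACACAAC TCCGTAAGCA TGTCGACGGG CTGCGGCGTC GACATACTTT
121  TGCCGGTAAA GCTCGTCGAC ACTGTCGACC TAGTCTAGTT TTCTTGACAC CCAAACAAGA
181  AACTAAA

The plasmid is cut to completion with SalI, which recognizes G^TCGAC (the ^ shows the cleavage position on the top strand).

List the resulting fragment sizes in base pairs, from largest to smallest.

88, 47, 27, 16, 9 bp

SalI sites (GTCGAC) start at positions 45, 92, 108, 135, 144.
SalI cuts after the first base of each site, so after positions 45, 92, 108, 135, 144.
Circular molecule, 5 cuts → 5 fragments:
  46–92 → 47 bp
  93–108 → 16 bp
  109–135 → 27 bp
  136–144 → 9 bp
  145–187 then 1–45 → 43 + 45 = 88 bp
Sorted largest to smallest: 88, 47, 27, 16, 9 bp.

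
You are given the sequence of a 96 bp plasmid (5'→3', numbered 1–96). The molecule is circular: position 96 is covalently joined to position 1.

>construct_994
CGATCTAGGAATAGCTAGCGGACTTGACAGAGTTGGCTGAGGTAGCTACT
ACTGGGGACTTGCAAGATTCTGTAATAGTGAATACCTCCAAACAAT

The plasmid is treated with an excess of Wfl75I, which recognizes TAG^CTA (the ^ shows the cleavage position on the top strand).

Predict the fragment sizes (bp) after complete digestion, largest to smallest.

Wfl75I sites (TAGCTA) start at positions 12, 43.
Wfl75I cuts after base 3 of each site, so after positions 14, 45.
Circular molecule, 2 cuts → 2 fragments:
  15–45 → 31 bp
  46–96 then 1–14 → 51 + 14 = 65 bp
Sorted largest to smallest: 65, 31 bp.

65, 31 bp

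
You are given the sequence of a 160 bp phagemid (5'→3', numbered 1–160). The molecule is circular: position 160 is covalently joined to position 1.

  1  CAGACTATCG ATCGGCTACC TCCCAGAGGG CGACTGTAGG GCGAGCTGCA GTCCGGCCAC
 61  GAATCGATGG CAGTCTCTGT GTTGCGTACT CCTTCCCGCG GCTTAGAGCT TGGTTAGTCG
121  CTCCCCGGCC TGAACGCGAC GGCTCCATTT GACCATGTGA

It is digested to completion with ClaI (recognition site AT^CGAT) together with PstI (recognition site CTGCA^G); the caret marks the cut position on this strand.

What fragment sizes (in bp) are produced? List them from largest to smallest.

104, 42, 14 bp

ClaI sites (ATCGAT) start at positions 7, 63.
ClaI cuts after base 2 of each site, so after positions 8, 64.
The PstI site (CTGCAG) starts at position 46.
PstI cuts after base 5 of each site (before the last base), so after position 50.
Combined cut positions: 8, 50, 64.
Circular molecule, 3 cuts → 3 fragments:
  9–50 → 42 bp
  51–64 → 14 bp
  65–160 then 1–8 → 96 + 8 = 104 bp
Sorted largest to smallest: 104, 42, 14 bp.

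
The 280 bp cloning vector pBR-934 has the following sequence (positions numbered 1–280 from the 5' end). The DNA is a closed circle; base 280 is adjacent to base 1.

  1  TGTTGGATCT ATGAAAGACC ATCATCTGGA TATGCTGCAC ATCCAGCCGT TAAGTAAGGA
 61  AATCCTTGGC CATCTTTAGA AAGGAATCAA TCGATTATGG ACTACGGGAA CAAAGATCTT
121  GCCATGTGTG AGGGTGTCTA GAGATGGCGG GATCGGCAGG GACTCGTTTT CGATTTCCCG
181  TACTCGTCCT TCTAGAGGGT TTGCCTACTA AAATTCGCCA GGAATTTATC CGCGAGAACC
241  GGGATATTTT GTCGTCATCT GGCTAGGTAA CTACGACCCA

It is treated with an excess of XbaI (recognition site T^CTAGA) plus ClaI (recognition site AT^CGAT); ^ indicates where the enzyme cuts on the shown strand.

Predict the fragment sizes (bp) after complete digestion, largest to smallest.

180, 54, 46 bp

XbaI sites (TCTAGA) start at positions 137, 191.
XbaI cuts after the first base of each site, so after positions 137, 191.
The ClaI site (ATCGAT) starts at position 90.
ClaI cuts after base 2 of each site, so after position 91.
Combined cut positions: 91, 137, 191.
Circular molecule, 3 cuts → 3 fragments:
  92–137 → 46 bp
  138–191 → 54 bp
  192–280 then 1–91 → 89 + 91 = 180 bp
Sorted largest to smallest: 180, 54, 46 bp.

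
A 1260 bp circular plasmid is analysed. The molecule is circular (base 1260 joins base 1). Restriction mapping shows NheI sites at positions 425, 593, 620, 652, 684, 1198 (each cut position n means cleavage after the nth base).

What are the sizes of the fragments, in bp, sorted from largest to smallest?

Circular molecule, 6 cuts → 6 fragments:
  593 − 425 = 168 bp
  620 − 593 = 27 bp
  652 − 620 = 32 bp
  684 − 652 = 32 bp
  1198 − 684 = 514 bp
  wrap: 1260 − 1198 + 425 = 487 bp
Sorted largest to smallest: 514, 487, 168, 32, 32, 27 bp.

514, 487, 168, 32, 32, 27 bp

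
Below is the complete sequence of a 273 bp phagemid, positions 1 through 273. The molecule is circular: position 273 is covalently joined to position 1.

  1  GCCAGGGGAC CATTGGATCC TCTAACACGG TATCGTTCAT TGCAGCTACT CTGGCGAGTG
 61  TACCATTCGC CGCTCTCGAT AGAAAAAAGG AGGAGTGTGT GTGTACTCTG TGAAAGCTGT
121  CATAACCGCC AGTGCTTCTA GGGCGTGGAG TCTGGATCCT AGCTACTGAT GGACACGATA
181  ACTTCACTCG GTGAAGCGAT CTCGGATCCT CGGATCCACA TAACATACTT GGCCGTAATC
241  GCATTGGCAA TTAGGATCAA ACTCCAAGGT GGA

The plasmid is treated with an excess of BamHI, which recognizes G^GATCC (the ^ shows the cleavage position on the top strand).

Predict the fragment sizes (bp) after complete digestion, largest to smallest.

139, 76, 50, 8 bp

BamHI sites (GGATCC) start at positions 15, 154, 204, 212.
BamHI cuts after the first base of each site, so after positions 15, 154, 204, 212.
Circular molecule, 4 cuts → 4 fragments:
  16–154 → 139 bp
  155–204 → 50 bp
  205–212 → 8 bp
  213–273 then 1–15 → 61 + 15 = 76 bp
Sorted largest to smallest: 139, 76, 50, 8 bp.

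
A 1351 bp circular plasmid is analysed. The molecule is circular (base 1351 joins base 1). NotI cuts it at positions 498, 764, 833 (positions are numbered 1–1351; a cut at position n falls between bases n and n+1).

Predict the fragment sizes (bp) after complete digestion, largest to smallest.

Circular molecule, 3 cuts → 3 fragments:
  764 − 498 = 266 bp
  833 − 764 = 69 bp
  wrap: 1351 − 833 + 498 = 1016 bp
Sorted largest to smallest: 1016, 266, 69 bp.

1016, 266, 69 bp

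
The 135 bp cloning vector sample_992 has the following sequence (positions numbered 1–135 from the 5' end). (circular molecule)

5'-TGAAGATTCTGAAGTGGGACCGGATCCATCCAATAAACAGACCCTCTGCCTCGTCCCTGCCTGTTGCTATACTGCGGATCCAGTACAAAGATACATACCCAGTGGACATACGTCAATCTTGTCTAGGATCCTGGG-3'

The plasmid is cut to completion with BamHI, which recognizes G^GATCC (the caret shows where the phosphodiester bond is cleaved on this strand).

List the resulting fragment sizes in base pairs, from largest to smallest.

54, 50, 31 bp

BamHI sites (GGATCC) start at positions 22, 76, 126.
BamHI cuts after the first base of each site, so after positions 22, 76, 126.
Circular molecule, 3 cuts → 3 fragments:
  23–76 → 54 bp
  77–126 → 50 bp
  127–135 then 1–22 → 9 + 22 = 31 bp
Sorted largest to smallest: 54, 50, 31 bp.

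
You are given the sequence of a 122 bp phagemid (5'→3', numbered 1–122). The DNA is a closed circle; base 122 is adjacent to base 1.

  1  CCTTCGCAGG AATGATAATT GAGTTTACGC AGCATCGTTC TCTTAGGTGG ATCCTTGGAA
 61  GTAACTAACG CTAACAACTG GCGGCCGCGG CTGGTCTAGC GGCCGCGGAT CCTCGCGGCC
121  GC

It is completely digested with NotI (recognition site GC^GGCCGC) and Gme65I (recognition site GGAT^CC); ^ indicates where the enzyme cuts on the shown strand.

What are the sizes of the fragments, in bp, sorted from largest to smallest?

58, 30, 18, 10, 6 bp

NotI sites (GCGGCCGC) start at positions 81, 99, 115.
NotI cuts after base 2 of each site, so after positions 82, 100, 116.
Gme65I sites (GGATCC) start at positions 49, 107.
Gme65I cuts after base 4 of each site, so after positions 52, 110.
Combined cut positions: 52, 82, 100, 110, 116.
Circular molecule, 5 cuts → 5 fragments:
  53–82 → 30 bp
  83–100 → 18 bp
  101–110 → 10 bp
  111–116 → 6 bp
  117–122 then 1–52 → 6 + 52 = 58 bp
Sorted largest to smallest: 58, 30, 18, 10, 6 bp.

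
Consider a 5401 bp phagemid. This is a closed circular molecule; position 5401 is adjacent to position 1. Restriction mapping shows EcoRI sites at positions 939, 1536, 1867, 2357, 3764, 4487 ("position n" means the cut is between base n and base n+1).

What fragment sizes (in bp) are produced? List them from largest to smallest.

Circular molecule, 6 cuts → 6 fragments:
  1536 − 939 = 597 bp
  1867 − 1536 = 331 bp
  2357 − 1867 = 490 bp
  3764 − 2357 = 1407 bp
  4487 − 3764 = 723 bp
  wrap: 5401 − 4487 + 939 = 1853 bp
Sorted largest to smallest: 1853, 1407, 723, 597, 490, 331 bp.

1853, 1407, 723, 597, 490, 331 bp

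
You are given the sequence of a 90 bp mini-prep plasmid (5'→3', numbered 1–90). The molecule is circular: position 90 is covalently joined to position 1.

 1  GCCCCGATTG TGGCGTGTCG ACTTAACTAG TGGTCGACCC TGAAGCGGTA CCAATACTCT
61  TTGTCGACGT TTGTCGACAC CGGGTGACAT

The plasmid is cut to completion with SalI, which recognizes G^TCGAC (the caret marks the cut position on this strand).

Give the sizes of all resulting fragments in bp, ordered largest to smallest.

SalI sites (GTCGAC) start at positions 17, 33, 63, 73.
SalI cuts after the first base of each site, so after positions 17, 33, 63, 73.
Circular molecule, 4 cuts → 4 fragments:
  18–33 → 16 bp
  34–63 → 30 bp
  64–73 → 10 bp
  74–90 then 1–17 → 17 + 17 = 34 bp
Sorted largest to smallest: 34, 30, 16, 10 bp.

34, 30, 16, 10 bp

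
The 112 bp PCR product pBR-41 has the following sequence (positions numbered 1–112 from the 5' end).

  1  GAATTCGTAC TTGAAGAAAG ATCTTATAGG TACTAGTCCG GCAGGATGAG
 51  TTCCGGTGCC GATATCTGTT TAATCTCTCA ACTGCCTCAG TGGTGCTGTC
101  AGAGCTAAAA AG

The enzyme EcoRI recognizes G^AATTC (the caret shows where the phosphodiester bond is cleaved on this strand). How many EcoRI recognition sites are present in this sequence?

GAATTC occurs starting at position 1.
EcoRI cuts at 1 site.

1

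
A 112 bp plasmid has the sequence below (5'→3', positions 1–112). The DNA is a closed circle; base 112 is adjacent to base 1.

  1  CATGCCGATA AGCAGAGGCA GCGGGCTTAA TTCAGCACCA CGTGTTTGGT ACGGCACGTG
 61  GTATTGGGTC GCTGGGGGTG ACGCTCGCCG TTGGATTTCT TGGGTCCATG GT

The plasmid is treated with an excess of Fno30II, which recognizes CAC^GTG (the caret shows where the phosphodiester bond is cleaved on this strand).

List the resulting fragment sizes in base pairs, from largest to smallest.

96, 16 bp

Fno30II sites (CACGTG) start at positions 39, 55.
Fno30II cuts after base 3 of each site, so after positions 41, 57.
Circular molecule, 2 cuts → 2 fragments:
  42–57 → 16 bp
  58–112 then 1–41 → 55 + 41 = 96 bp
Sorted largest to smallest: 96, 16 bp.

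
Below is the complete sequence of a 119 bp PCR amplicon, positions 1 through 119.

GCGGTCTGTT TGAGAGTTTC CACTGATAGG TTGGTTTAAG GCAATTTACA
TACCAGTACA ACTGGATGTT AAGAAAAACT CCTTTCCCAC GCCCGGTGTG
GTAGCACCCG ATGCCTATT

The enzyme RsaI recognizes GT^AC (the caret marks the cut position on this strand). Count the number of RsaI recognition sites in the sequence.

1

GTAC occurs starting at position 56.
RsaI cuts at 1 site.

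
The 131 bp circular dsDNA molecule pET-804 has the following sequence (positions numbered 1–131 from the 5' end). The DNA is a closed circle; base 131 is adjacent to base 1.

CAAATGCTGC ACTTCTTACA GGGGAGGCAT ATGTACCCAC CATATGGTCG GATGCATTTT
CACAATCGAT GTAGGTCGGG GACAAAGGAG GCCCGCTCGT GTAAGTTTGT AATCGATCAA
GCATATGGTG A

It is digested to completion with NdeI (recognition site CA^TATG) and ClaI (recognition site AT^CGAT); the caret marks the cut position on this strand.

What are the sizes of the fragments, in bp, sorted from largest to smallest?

NdeI sites (CATATG) start at positions 28, 41, 122.
NdeI cuts after base 2 of each site, so after positions 29, 42, 123.
ClaI sites (ATCGAT) start at positions 65, 112.
ClaI cuts after base 2 of each site, so after positions 66, 113.
Combined cut positions: 29, 42, 66, 113, 123.
Circular molecule, 5 cuts → 5 fragments:
  30–42 → 13 bp
  43–66 → 24 bp
  67–113 → 47 bp
  114–123 → 10 bp
  124–131 then 1–29 → 8 + 29 = 37 bp
Sorted largest to smallest: 47, 37, 24, 13, 10 bp.

47, 37, 24, 13, 10 bp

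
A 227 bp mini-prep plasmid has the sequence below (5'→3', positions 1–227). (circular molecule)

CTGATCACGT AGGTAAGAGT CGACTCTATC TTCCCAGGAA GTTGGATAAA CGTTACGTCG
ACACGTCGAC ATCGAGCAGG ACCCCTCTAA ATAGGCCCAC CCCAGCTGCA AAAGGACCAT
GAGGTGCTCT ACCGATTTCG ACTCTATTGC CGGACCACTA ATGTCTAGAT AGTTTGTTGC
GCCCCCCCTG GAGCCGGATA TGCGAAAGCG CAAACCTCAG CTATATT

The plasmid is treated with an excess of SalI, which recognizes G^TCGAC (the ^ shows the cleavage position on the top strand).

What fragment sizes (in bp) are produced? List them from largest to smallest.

181, 38, 8 bp

SalI sites (GTCGAC) start at positions 19, 57, 65.
SalI cuts after the first base of each site, so after positions 19, 57, 65.
Circular molecule, 3 cuts → 3 fragments:
  20–57 → 38 bp
  58–65 → 8 bp
  66–227 then 1–19 → 162 + 19 = 181 bp
Sorted largest to smallest: 181, 38, 8 bp.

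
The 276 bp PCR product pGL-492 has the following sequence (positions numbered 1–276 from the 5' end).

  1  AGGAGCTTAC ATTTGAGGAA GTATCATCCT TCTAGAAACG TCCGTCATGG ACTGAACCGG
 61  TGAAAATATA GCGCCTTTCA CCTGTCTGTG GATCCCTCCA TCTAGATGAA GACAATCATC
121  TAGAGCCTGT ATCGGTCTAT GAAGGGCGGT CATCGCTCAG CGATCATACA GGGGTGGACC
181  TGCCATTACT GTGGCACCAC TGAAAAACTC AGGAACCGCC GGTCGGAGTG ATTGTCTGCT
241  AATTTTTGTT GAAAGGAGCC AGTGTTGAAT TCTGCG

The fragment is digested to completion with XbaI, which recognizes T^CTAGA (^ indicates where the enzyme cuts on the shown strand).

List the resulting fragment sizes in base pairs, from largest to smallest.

XbaI sites (TCTAGA) start at positions 31, 101, 119.
XbaI cuts after the first base of each site, so after positions 31, 101, 119.
Linear molecule, 3 cuts → 4 fragments:
  1–31 → 31 bp
  32–101 → 70 bp
  102–119 → 18 bp
  120–276 → 157 bp
Sorted largest to smallest: 157, 70, 31, 18 bp.

157, 70, 31, 18 bp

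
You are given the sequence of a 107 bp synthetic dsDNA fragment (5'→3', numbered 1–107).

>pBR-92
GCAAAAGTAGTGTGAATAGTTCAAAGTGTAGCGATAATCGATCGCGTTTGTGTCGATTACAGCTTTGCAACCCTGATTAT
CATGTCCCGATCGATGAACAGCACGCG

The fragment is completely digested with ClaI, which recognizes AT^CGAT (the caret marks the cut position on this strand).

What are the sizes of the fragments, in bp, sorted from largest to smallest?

53, 38, 16 bp

ClaI sites (ATCGAT) start at positions 37, 90.
ClaI cuts after base 2 of each site, so after positions 38, 91.
Linear molecule, 2 cuts → 3 fragments:
  1–38 → 38 bp
  39–91 → 53 bp
  92–107 → 16 bp
Sorted largest to smallest: 53, 38, 16 bp.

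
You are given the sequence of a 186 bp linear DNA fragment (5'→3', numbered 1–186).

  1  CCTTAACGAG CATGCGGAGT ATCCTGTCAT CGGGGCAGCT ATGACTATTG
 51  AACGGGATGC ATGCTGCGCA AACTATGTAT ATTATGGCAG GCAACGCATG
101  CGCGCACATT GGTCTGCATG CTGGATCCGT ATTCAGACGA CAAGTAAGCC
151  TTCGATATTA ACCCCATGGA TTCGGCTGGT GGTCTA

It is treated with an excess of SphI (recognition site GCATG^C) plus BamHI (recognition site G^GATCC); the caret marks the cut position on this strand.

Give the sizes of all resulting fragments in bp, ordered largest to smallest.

SphI sites (GCATGC) start at positions 10, 59, 96, 116.
SphI cuts after base 5 of each site (before the last base), so after positions 14, 63, 100, 120.
The BamHI site (GGATCC) starts at position 123.
BamHI cuts after the first base of each site, so after position 123.
Combined cut positions: 14, 63, 100, 120, 123.
Linear molecule, 5 cuts → 6 fragments:
  1–14 → 14 bp
  15–63 → 49 bp
  64–100 → 37 bp
  101–120 → 20 bp
  121–123 → 3 bp
  124–186 → 63 bp
Sorted largest to smallest: 63, 49, 37, 20, 14, 3 bp.

63, 49, 37, 20, 14, 3 bp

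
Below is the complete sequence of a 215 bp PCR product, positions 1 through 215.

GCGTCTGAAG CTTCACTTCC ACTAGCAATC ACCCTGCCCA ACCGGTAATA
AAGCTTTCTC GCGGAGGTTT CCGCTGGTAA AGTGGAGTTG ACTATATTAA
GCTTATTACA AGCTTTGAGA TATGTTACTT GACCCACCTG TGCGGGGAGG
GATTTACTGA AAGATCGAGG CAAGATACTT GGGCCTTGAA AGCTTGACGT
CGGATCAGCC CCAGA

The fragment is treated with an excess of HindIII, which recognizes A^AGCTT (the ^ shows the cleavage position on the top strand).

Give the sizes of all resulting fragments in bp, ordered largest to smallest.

80, 48, 43, 25, 11, 8 bp

HindIII sites (AAGCTT) start at positions 8, 51, 99, 110, 190.
HindIII cuts after the first base of each site, so after positions 8, 51, 99, 110, 190.
Linear molecule, 5 cuts → 6 fragments:
  1–8 → 8 bp
  9–51 → 43 bp
  52–99 → 48 bp
  100–110 → 11 bp
  111–190 → 80 bp
  191–215 → 25 bp
Sorted largest to smallest: 80, 48, 43, 25, 11, 8 bp.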